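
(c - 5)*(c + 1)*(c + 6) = c^3 + 2*c^2 - 29*c - 30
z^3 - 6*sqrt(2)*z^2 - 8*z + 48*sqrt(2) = (z - 6*sqrt(2))*(z - 2*sqrt(2))*(z + 2*sqrt(2))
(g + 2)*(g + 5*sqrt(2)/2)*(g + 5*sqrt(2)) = g^3 + 2*g^2 + 15*sqrt(2)*g^2/2 + 15*sqrt(2)*g + 25*g + 50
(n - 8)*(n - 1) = n^2 - 9*n + 8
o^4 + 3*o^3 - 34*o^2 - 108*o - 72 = (o - 6)*(o + 1)*(o + 2)*(o + 6)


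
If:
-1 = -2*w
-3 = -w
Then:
No Solution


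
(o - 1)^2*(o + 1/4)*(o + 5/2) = o^4 + 3*o^3/4 - 31*o^2/8 + 3*o/2 + 5/8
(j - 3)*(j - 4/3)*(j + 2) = j^3 - 7*j^2/3 - 14*j/3 + 8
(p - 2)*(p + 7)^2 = p^3 + 12*p^2 + 21*p - 98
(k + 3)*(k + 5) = k^2 + 8*k + 15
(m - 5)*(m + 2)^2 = m^3 - m^2 - 16*m - 20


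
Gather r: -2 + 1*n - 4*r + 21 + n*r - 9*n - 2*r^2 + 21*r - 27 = -8*n - 2*r^2 + r*(n + 17) - 8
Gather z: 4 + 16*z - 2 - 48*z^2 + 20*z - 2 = -48*z^2 + 36*z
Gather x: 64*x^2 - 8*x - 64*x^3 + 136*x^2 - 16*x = -64*x^3 + 200*x^2 - 24*x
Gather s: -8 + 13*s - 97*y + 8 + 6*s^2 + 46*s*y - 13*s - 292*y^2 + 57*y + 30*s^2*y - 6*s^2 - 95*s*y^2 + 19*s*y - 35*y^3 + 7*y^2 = 30*s^2*y + s*(-95*y^2 + 65*y) - 35*y^3 - 285*y^2 - 40*y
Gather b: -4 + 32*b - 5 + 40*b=72*b - 9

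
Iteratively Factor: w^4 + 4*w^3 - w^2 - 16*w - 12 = (w + 2)*(w^3 + 2*w^2 - 5*w - 6) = (w - 2)*(w + 2)*(w^2 + 4*w + 3) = (w - 2)*(w + 2)*(w + 3)*(w + 1)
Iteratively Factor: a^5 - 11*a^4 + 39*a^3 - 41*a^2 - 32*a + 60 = (a + 1)*(a^4 - 12*a^3 + 51*a^2 - 92*a + 60) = (a - 5)*(a + 1)*(a^3 - 7*a^2 + 16*a - 12) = (a - 5)*(a - 2)*(a + 1)*(a^2 - 5*a + 6) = (a - 5)*(a - 3)*(a - 2)*(a + 1)*(a - 2)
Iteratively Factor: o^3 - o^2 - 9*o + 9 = (o + 3)*(o^2 - 4*o + 3) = (o - 1)*(o + 3)*(o - 3)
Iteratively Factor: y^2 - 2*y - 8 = (y - 4)*(y + 2)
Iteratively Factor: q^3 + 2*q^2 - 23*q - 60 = (q + 4)*(q^2 - 2*q - 15) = (q - 5)*(q + 4)*(q + 3)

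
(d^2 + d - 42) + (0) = d^2 + d - 42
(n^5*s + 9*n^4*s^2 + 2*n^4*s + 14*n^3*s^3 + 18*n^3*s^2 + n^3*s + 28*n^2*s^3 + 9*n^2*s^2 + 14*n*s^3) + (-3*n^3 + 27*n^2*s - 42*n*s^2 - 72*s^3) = n^5*s + 9*n^4*s^2 + 2*n^4*s + 14*n^3*s^3 + 18*n^3*s^2 + n^3*s - 3*n^3 + 28*n^2*s^3 + 9*n^2*s^2 + 27*n^2*s + 14*n*s^3 - 42*n*s^2 - 72*s^3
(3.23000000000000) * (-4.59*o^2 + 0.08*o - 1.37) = -14.8257*o^2 + 0.2584*o - 4.4251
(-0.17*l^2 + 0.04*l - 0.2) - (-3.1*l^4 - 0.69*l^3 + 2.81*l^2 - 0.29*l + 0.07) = 3.1*l^4 + 0.69*l^3 - 2.98*l^2 + 0.33*l - 0.27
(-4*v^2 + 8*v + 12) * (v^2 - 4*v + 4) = -4*v^4 + 24*v^3 - 36*v^2 - 16*v + 48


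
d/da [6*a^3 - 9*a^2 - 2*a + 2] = 18*a^2 - 18*a - 2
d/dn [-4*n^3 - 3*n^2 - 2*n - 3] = -12*n^2 - 6*n - 2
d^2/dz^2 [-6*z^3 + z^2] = 2 - 36*z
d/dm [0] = 0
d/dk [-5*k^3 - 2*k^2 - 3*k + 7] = -15*k^2 - 4*k - 3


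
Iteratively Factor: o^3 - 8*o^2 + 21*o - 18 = (o - 3)*(o^2 - 5*o + 6) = (o - 3)^2*(o - 2)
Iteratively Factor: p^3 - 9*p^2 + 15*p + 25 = (p - 5)*(p^2 - 4*p - 5) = (p - 5)^2*(p + 1)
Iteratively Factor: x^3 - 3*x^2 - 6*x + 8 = (x + 2)*(x^2 - 5*x + 4) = (x - 4)*(x + 2)*(x - 1)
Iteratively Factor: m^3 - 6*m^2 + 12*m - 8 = (m - 2)*(m^2 - 4*m + 4) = (m - 2)^2*(m - 2)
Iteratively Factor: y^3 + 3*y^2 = (y)*(y^2 + 3*y) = y^2*(y + 3)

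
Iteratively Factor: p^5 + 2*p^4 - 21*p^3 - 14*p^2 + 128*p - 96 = (p + 4)*(p^4 - 2*p^3 - 13*p^2 + 38*p - 24) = (p - 3)*(p + 4)*(p^3 + p^2 - 10*p + 8) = (p - 3)*(p - 2)*(p + 4)*(p^2 + 3*p - 4) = (p - 3)*(p - 2)*(p - 1)*(p + 4)*(p + 4)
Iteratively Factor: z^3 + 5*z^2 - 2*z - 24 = (z - 2)*(z^2 + 7*z + 12) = (z - 2)*(z + 3)*(z + 4)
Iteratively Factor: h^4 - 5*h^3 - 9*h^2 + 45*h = (h + 3)*(h^3 - 8*h^2 + 15*h) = (h - 5)*(h + 3)*(h^2 - 3*h) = h*(h - 5)*(h + 3)*(h - 3)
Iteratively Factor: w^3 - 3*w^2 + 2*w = (w - 1)*(w^2 - 2*w) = w*(w - 1)*(w - 2)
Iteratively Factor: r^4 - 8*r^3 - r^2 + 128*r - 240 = (r - 4)*(r^3 - 4*r^2 - 17*r + 60) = (r - 4)*(r - 3)*(r^2 - r - 20) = (r - 5)*(r - 4)*(r - 3)*(r + 4)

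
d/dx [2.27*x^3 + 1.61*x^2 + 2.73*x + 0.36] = 6.81*x^2 + 3.22*x + 2.73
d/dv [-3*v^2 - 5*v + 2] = -6*v - 5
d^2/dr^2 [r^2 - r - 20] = 2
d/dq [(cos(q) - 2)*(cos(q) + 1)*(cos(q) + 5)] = (-3*cos(q)^2 - 8*cos(q) + 7)*sin(q)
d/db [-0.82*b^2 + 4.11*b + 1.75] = 4.11 - 1.64*b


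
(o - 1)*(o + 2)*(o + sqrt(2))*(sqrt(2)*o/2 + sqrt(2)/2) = sqrt(2)*o^4/2 + o^3 + sqrt(2)*o^3 - sqrt(2)*o^2/2 + 2*o^2 - sqrt(2)*o - o - 2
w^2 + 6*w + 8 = (w + 2)*(w + 4)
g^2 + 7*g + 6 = (g + 1)*(g + 6)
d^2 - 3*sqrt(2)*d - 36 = (d - 6*sqrt(2))*(d + 3*sqrt(2))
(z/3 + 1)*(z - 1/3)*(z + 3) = z^3/3 + 17*z^2/9 + 7*z/3 - 1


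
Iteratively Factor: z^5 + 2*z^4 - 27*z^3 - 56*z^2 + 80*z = (z + 4)*(z^4 - 2*z^3 - 19*z^2 + 20*z) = z*(z + 4)*(z^3 - 2*z^2 - 19*z + 20) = z*(z - 5)*(z + 4)*(z^2 + 3*z - 4) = z*(z - 5)*(z + 4)^2*(z - 1)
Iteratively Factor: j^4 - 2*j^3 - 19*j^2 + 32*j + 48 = (j + 1)*(j^3 - 3*j^2 - 16*j + 48) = (j + 1)*(j + 4)*(j^2 - 7*j + 12) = (j - 4)*(j + 1)*(j + 4)*(j - 3)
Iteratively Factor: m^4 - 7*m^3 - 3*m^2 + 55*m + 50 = (m + 1)*(m^3 - 8*m^2 + 5*m + 50) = (m - 5)*(m + 1)*(m^2 - 3*m - 10) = (m - 5)*(m + 1)*(m + 2)*(m - 5)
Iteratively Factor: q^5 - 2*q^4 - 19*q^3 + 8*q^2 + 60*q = (q - 2)*(q^4 - 19*q^2 - 30*q) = (q - 2)*(q + 2)*(q^3 - 2*q^2 - 15*q) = (q - 5)*(q - 2)*(q + 2)*(q^2 + 3*q) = (q - 5)*(q - 2)*(q + 2)*(q + 3)*(q)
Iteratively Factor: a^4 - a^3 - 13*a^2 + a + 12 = (a + 3)*(a^3 - 4*a^2 - a + 4) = (a - 1)*(a + 3)*(a^2 - 3*a - 4) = (a - 4)*(a - 1)*(a + 3)*(a + 1)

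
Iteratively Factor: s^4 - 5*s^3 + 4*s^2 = (s)*(s^3 - 5*s^2 + 4*s) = s*(s - 1)*(s^2 - 4*s) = s*(s - 4)*(s - 1)*(s)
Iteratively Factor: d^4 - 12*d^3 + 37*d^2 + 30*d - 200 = (d - 5)*(d^3 - 7*d^2 + 2*d + 40) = (d - 5)*(d - 4)*(d^2 - 3*d - 10) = (d - 5)*(d - 4)*(d + 2)*(d - 5)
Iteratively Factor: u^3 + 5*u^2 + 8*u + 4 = (u + 1)*(u^2 + 4*u + 4) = (u + 1)*(u + 2)*(u + 2)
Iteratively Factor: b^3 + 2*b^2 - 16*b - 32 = (b - 4)*(b^2 + 6*b + 8) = (b - 4)*(b + 2)*(b + 4)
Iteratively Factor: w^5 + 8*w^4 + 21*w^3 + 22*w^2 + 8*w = (w + 1)*(w^4 + 7*w^3 + 14*w^2 + 8*w) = w*(w + 1)*(w^3 + 7*w^2 + 14*w + 8) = w*(w + 1)*(w + 2)*(w^2 + 5*w + 4) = w*(w + 1)*(w + 2)*(w + 4)*(w + 1)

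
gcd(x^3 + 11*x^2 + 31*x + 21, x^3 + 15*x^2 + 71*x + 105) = x^2 + 10*x + 21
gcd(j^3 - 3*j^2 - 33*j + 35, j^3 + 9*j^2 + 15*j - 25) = j^2 + 4*j - 5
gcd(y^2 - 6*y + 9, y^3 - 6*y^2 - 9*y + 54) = y - 3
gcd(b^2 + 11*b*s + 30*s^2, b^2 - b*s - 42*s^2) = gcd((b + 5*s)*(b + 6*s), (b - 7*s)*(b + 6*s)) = b + 6*s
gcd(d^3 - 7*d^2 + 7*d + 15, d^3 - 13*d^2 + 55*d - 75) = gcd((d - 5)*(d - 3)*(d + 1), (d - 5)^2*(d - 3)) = d^2 - 8*d + 15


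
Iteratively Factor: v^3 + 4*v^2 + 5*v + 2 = (v + 1)*(v^2 + 3*v + 2) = (v + 1)*(v + 2)*(v + 1)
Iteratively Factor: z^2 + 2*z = (z)*(z + 2)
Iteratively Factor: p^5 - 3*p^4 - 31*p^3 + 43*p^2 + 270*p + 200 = (p - 5)*(p^4 + 2*p^3 - 21*p^2 - 62*p - 40) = (p - 5)*(p + 2)*(p^3 - 21*p - 20) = (p - 5)*(p + 1)*(p + 2)*(p^2 - p - 20) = (p - 5)*(p + 1)*(p + 2)*(p + 4)*(p - 5)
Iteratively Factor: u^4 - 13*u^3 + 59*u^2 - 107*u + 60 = (u - 5)*(u^3 - 8*u^2 + 19*u - 12) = (u - 5)*(u - 1)*(u^2 - 7*u + 12) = (u - 5)*(u - 3)*(u - 1)*(u - 4)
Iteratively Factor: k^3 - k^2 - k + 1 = (k + 1)*(k^2 - 2*k + 1) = (k - 1)*(k + 1)*(k - 1)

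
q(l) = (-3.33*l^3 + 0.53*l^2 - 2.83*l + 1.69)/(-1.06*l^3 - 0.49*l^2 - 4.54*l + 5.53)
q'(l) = (-9.99*l^2 + 1.06*l - 2.83)/(-1.06*l^3 - 0.49*l^2 - 4.54*l + 5.53) + (3.18*l^2 + 0.98*l + 4.54)*(-3.33*l^3 + 0.53*l^2 - 2.83*l + 1.69)/(-1.06*l^3 - 0.49*l^2 - 4.54*l + 5.53)^2 = (2.1935*l^4 + 24.2368*l^3 - 53.6634*l^2 + 7.518*l - 7.9773)/(1.1236*l^6 + 1.0388*l^5 + 9.8649*l^4 - 7.2744*l^3 + 15.1922*l^2 - 50.2124*l + 30.5809)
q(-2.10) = 1.80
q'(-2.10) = -0.86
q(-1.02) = 0.80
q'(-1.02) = -0.82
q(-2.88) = 2.35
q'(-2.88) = -0.57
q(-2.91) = 2.37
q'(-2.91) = -0.56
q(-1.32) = 1.07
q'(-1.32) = -0.93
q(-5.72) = 3.08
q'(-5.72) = -0.09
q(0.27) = 0.21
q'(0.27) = -0.52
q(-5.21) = 3.03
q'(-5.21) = -0.12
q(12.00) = 2.93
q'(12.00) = 0.02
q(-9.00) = 3.20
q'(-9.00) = -0.01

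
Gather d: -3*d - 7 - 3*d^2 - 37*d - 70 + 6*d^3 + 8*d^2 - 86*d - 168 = 6*d^3 + 5*d^2 - 126*d - 245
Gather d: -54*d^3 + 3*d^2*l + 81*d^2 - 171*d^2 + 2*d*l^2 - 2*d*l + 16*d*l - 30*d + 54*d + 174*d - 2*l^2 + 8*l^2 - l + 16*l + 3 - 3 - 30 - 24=-54*d^3 + d^2*(3*l - 90) + d*(2*l^2 + 14*l + 198) + 6*l^2 + 15*l - 54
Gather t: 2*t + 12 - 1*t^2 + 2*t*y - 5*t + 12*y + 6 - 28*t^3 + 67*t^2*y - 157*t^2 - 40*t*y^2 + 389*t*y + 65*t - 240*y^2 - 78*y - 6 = -28*t^3 + t^2*(67*y - 158) + t*(-40*y^2 + 391*y + 62) - 240*y^2 - 66*y + 12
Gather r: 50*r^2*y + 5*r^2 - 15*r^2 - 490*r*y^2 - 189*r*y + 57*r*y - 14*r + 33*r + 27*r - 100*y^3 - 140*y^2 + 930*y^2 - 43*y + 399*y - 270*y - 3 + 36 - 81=r^2*(50*y - 10) + r*(-490*y^2 - 132*y + 46) - 100*y^3 + 790*y^2 + 86*y - 48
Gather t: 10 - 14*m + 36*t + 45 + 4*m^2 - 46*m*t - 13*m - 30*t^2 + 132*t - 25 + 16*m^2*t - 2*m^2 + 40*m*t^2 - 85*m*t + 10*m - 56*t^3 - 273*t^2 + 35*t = 2*m^2 - 17*m - 56*t^3 + t^2*(40*m - 303) + t*(16*m^2 - 131*m + 203) + 30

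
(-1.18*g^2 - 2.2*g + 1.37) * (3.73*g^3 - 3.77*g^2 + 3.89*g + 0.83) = -4.4014*g^5 - 3.7574*g^4 + 8.8139*g^3 - 14.7023*g^2 + 3.5033*g + 1.1371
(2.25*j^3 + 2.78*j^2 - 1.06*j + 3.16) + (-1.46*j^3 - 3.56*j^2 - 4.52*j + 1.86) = 0.79*j^3 - 0.78*j^2 - 5.58*j + 5.02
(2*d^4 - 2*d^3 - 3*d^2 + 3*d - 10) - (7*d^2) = 2*d^4 - 2*d^3 - 10*d^2 + 3*d - 10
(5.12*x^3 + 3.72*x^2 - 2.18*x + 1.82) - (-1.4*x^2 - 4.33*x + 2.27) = 5.12*x^3 + 5.12*x^2 + 2.15*x - 0.45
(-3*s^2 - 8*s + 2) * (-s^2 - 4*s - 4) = 3*s^4 + 20*s^3 + 42*s^2 + 24*s - 8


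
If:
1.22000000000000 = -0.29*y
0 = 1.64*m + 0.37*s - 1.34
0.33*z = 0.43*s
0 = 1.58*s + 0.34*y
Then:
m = 0.61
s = 0.91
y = -4.21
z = 1.18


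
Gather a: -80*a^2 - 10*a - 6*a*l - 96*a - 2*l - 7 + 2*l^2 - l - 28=-80*a^2 + a*(-6*l - 106) + 2*l^2 - 3*l - 35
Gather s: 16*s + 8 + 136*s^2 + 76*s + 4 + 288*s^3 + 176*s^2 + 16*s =288*s^3 + 312*s^2 + 108*s + 12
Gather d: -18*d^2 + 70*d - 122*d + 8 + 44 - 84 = -18*d^2 - 52*d - 32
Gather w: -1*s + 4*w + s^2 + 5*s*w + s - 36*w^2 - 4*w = s^2 + 5*s*w - 36*w^2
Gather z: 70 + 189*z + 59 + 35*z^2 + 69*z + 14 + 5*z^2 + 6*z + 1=40*z^2 + 264*z + 144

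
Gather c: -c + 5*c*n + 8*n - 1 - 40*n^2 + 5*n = c*(5*n - 1) - 40*n^2 + 13*n - 1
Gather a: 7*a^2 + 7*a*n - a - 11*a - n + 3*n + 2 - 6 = 7*a^2 + a*(7*n - 12) + 2*n - 4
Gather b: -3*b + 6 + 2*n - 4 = -3*b + 2*n + 2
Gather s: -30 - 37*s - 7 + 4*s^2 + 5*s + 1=4*s^2 - 32*s - 36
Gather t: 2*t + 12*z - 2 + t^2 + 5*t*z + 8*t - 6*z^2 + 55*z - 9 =t^2 + t*(5*z + 10) - 6*z^2 + 67*z - 11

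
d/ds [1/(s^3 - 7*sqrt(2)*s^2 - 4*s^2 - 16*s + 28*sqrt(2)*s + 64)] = (-3*s^2 + 8*s + 14*sqrt(2)*s - 28*sqrt(2) + 16)/(s^3 - 7*sqrt(2)*s^2 - 4*s^2 - 16*s + 28*sqrt(2)*s + 64)^2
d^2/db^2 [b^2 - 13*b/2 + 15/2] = 2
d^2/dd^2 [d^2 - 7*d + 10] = 2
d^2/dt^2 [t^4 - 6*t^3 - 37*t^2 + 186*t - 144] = 12*t^2 - 36*t - 74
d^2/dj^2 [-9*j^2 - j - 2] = -18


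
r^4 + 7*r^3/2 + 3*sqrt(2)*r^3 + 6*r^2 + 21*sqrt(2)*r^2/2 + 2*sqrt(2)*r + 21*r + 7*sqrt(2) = (r + 7/2)*(r + sqrt(2))^3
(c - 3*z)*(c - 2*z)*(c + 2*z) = c^3 - 3*c^2*z - 4*c*z^2 + 12*z^3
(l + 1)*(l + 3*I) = l^2 + l + 3*I*l + 3*I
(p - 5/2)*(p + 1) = p^2 - 3*p/2 - 5/2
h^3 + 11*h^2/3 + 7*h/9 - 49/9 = (h - 1)*(h + 7/3)^2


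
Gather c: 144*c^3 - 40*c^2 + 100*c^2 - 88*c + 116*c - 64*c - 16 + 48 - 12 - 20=144*c^3 + 60*c^2 - 36*c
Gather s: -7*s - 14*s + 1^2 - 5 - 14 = -21*s - 18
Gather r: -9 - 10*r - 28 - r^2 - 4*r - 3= -r^2 - 14*r - 40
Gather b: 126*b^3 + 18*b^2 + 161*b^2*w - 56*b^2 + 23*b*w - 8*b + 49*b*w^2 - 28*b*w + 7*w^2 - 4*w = 126*b^3 + b^2*(161*w - 38) + b*(49*w^2 - 5*w - 8) + 7*w^2 - 4*w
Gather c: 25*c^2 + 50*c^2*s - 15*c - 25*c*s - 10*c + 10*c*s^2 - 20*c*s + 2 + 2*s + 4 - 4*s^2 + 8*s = c^2*(50*s + 25) + c*(10*s^2 - 45*s - 25) - 4*s^2 + 10*s + 6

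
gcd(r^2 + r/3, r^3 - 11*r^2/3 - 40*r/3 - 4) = r + 1/3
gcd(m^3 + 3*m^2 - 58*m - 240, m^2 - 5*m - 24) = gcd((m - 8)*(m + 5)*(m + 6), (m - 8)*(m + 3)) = m - 8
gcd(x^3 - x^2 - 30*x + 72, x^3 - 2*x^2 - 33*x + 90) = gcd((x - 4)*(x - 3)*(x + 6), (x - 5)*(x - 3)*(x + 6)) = x^2 + 3*x - 18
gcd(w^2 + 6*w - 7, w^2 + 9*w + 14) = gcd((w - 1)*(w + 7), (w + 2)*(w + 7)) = w + 7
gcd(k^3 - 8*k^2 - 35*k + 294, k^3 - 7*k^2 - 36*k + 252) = k^2 - k - 42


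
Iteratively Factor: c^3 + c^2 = (c)*(c^2 + c) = c*(c + 1)*(c)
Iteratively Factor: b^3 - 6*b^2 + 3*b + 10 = (b + 1)*(b^2 - 7*b + 10) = (b - 5)*(b + 1)*(b - 2)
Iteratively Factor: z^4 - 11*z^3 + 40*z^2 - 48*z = (z - 4)*(z^3 - 7*z^2 + 12*z) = z*(z - 4)*(z^2 - 7*z + 12) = z*(z - 4)^2*(z - 3)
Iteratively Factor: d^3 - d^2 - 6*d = (d + 2)*(d^2 - 3*d) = d*(d + 2)*(d - 3)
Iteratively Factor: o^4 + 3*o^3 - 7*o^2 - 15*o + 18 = (o + 3)*(o^3 - 7*o + 6) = (o - 1)*(o + 3)*(o^2 + o - 6) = (o - 1)*(o + 3)^2*(o - 2)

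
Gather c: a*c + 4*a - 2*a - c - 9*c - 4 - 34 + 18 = 2*a + c*(a - 10) - 20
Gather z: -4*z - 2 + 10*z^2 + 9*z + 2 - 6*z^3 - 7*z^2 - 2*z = -6*z^3 + 3*z^2 + 3*z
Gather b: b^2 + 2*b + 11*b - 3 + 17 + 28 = b^2 + 13*b + 42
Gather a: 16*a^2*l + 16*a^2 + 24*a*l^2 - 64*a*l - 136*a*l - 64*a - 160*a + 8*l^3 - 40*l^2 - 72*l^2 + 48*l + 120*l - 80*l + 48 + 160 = a^2*(16*l + 16) + a*(24*l^2 - 200*l - 224) + 8*l^3 - 112*l^2 + 88*l + 208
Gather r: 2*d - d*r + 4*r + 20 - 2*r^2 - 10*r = 2*d - 2*r^2 + r*(-d - 6) + 20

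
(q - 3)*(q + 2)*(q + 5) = q^3 + 4*q^2 - 11*q - 30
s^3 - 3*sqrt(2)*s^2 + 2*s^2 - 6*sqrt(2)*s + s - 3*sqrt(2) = (s + 1)^2*(s - 3*sqrt(2))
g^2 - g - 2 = (g - 2)*(g + 1)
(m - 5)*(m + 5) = m^2 - 25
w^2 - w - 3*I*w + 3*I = (w - 1)*(w - 3*I)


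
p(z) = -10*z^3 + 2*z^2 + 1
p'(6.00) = -1056.00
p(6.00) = -2087.00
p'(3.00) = -258.00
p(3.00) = -251.00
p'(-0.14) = -1.15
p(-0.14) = 1.07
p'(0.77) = -14.71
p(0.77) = -2.38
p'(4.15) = -500.08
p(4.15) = -679.29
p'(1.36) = -50.05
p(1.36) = -20.46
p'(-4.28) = -566.67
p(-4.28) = 821.66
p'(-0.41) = -6.68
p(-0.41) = 2.03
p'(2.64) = -198.53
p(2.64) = -169.06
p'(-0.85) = -25.08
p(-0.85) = 8.59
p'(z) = -30*z^2 + 4*z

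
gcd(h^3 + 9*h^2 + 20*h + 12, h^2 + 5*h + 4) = h + 1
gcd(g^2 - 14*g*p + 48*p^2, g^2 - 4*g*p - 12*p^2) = -g + 6*p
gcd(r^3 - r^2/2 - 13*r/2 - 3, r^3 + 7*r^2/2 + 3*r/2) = r + 1/2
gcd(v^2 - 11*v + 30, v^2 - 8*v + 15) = v - 5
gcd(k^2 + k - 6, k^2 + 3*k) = k + 3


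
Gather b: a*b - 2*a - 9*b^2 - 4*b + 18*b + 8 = -2*a - 9*b^2 + b*(a + 14) + 8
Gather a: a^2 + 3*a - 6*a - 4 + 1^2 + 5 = a^2 - 3*a + 2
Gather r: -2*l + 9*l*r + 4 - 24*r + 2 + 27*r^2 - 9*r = -2*l + 27*r^2 + r*(9*l - 33) + 6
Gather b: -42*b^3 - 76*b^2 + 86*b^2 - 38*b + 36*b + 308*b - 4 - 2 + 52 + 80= -42*b^3 + 10*b^2 + 306*b + 126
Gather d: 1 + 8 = 9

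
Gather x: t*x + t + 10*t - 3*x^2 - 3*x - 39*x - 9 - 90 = 11*t - 3*x^2 + x*(t - 42) - 99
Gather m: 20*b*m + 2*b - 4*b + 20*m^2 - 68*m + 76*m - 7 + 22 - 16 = -2*b + 20*m^2 + m*(20*b + 8) - 1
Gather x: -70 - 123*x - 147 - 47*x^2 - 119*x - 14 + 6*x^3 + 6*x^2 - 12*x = 6*x^3 - 41*x^2 - 254*x - 231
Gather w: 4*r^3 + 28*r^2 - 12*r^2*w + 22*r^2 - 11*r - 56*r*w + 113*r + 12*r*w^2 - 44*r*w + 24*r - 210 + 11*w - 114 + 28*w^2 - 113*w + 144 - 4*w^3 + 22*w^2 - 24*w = 4*r^3 + 50*r^2 + 126*r - 4*w^3 + w^2*(12*r + 50) + w*(-12*r^2 - 100*r - 126) - 180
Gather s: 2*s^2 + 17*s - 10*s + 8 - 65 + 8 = 2*s^2 + 7*s - 49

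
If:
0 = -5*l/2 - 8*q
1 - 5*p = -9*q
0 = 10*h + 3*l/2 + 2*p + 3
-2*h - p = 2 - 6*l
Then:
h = -617/1770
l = 608/2655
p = 21/295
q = -38/531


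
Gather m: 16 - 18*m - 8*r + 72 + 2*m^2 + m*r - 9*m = 2*m^2 + m*(r - 27) - 8*r + 88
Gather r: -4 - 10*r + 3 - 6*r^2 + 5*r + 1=-6*r^2 - 5*r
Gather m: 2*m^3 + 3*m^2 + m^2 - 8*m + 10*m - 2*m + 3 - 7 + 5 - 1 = 2*m^3 + 4*m^2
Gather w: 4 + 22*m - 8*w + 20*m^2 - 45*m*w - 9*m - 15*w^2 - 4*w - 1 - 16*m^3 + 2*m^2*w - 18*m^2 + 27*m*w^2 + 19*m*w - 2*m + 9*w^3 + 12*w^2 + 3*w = -16*m^3 + 2*m^2 + 11*m + 9*w^3 + w^2*(27*m - 3) + w*(2*m^2 - 26*m - 9) + 3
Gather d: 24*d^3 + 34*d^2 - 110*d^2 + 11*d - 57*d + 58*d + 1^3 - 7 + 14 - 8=24*d^3 - 76*d^2 + 12*d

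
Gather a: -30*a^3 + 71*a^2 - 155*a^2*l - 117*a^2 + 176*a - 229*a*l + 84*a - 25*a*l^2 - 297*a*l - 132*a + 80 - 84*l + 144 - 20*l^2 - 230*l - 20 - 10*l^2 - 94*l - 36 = -30*a^3 + a^2*(-155*l - 46) + a*(-25*l^2 - 526*l + 128) - 30*l^2 - 408*l + 168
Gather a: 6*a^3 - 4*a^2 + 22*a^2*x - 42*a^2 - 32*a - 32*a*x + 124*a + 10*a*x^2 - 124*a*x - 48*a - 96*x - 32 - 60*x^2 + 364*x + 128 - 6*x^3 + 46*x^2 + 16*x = 6*a^3 + a^2*(22*x - 46) + a*(10*x^2 - 156*x + 44) - 6*x^3 - 14*x^2 + 284*x + 96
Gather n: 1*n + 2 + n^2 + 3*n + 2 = n^2 + 4*n + 4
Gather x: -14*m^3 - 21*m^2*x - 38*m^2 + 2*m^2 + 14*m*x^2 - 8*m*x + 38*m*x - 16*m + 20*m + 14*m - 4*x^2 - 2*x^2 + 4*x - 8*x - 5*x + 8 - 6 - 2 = -14*m^3 - 36*m^2 + 18*m + x^2*(14*m - 6) + x*(-21*m^2 + 30*m - 9)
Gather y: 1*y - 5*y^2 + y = -5*y^2 + 2*y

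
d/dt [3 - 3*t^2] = -6*t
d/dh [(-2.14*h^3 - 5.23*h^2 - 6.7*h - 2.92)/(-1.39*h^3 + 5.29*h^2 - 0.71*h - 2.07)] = (-18.5903*h^4 - 15.5872*h^3 + 40.2693*h^2 + 52.5458*h + 11.7958)/(1.9321*h^6 - 14.7062*h^5 + 29.9579*h^4 - 1.7572*h^3 - 21.3965*h^2 + 2.9394*h + 4.2849)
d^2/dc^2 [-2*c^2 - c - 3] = -4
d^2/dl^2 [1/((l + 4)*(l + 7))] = 2*((l + 4)^2 + (l + 4)*(l + 7) + (l + 7)^2)/((l + 4)^3*(l + 7)^3)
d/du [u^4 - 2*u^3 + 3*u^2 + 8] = 2*u*(2*u^2 - 3*u + 3)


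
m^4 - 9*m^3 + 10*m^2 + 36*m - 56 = (m - 7)*(m - 2)^2*(m + 2)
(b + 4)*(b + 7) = b^2 + 11*b + 28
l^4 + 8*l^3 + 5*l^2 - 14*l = l*(l - 1)*(l + 2)*(l + 7)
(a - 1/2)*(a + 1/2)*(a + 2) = a^3 + 2*a^2 - a/4 - 1/2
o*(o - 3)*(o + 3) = o^3 - 9*o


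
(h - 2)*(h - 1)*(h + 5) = h^3 + 2*h^2 - 13*h + 10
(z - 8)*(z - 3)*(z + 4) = z^3 - 7*z^2 - 20*z + 96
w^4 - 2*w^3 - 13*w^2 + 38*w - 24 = (w - 3)*(w - 2)*(w - 1)*(w + 4)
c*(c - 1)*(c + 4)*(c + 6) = c^4 + 9*c^3 + 14*c^2 - 24*c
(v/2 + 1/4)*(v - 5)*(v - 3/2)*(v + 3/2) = v^4/2 - 9*v^3/4 - 19*v^2/8 + 81*v/16 + 45/16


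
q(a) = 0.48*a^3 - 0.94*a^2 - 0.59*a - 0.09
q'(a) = 1.44*a^2 - 1.88*a - 0.59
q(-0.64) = -0.22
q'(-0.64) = 1.20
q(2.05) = -1.11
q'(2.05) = 1.61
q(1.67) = -1.46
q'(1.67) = 0.29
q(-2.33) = -9.89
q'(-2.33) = 11.61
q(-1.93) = -5.90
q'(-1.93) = 8.40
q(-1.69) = -4.09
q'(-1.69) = 6.70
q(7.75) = 162.31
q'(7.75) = 71.33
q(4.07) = 14.30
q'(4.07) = 15.61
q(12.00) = 686.91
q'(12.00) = 184.21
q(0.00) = -0.09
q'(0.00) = -0.59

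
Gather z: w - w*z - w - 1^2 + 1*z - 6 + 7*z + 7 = z*(8 - w)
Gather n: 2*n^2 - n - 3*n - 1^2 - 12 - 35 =2*n^2 - 4*n - 48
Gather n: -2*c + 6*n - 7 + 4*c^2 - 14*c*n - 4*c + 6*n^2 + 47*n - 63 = 4*c^2 - 6*c + 6*n^2 + n*(53 - 14*c) - 70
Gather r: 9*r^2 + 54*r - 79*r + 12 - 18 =9*r^2 - 25*r - 6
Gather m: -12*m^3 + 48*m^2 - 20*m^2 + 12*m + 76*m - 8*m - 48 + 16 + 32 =-12*m^3 + 28*m^2 + 80*m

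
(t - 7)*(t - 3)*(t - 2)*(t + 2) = t^4 - 10*t^3 + 17*t^2 + 40*t - 84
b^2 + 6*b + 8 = (b + 2)*(b + 4)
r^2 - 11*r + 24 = (r - 8)*(r - 3)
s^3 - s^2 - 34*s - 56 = (s - 7)*(s + 2)*(s + 4)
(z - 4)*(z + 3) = z^2 - z - 12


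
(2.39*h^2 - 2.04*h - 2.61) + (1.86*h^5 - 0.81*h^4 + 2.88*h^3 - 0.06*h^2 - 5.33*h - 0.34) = 1.86*h^5 - 0.81*h^4 + 2.88*h^3 + 2.33*h^2 - 7.37*h - 2.95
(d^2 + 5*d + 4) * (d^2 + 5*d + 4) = d^4 + 10*d^3 + 33*d^2 + 40*d + 16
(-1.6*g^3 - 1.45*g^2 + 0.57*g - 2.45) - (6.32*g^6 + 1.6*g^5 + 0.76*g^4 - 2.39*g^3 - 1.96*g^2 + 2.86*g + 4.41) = -6.32*g^6 - 1.6*g^5 - 0.76*g^4 + 0.79*g^3 + 0.51*g^2 - 2.29*g - 6.86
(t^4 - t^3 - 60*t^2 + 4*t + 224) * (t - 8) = t^5 - 9*t^4 - 52*t^3 + 484*t^2 + 192*t - 1792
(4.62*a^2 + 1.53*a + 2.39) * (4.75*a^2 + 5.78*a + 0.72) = 21.945*a^4 + 33.9711*a^3 + 23.5223*a^2 + 14.9158*a + 1.7208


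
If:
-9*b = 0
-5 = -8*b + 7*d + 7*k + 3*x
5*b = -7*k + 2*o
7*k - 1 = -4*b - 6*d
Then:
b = 0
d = -3*x - 6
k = 18*x/7 + 37/7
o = 9*x + 37/2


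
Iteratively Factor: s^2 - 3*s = (s - 3)*(s)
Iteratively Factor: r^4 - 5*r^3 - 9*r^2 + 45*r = (r + 3)*(r^3 - 8*r^2 + 15*r) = r*(r + 3)*(r^2 - 8*r + 15) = r*(r - 3)*(r + 3)*(r - 5)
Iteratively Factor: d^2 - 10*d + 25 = (d - 5)*(d - 5)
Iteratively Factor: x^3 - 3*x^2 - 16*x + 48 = (x - 4)*(x^2 + x - 12) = (x - 4)*(x - 3)*(x + 4)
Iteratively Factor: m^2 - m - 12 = (m + 3)*(m - 4)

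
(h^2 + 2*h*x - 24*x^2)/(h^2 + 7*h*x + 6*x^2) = (h - 4*x)/(h + x)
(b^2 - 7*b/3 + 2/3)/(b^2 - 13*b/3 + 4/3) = (b - 2)/(b - 4)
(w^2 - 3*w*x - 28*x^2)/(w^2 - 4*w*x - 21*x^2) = (w + 4*x)/(w + 3*x)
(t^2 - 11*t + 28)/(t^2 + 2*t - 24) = (t - 7)/(t + 6)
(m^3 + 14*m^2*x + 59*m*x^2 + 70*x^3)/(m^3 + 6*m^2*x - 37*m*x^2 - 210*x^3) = (-m - 2*x)/(-m + 6*x)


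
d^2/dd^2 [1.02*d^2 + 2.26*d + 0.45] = 2.04000000000000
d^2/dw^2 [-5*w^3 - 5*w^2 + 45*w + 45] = -30*w - 10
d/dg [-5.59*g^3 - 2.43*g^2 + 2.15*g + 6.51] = -16.77*g^2 - 4.86*g + 2.15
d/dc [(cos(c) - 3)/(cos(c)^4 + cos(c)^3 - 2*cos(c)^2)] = (-35*cos(c)/4 - 5*cos(2*c) + 3*cos(3*c)/4 + 7)*sin(c)/((cos(c)^2 + cos(c) - 2)^2*cos(c)^3)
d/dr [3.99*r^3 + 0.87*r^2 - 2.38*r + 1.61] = 11.97*r^2 + 1.74*r - 2.38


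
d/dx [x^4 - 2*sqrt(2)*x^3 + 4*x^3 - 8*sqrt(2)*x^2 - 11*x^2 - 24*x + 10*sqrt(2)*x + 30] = 4*x^3 - 6*sqrt(2)*x^2 + 12*x^2 - 16*sqrt(2)*x - 22*x - 24 + 10*sqrt(2)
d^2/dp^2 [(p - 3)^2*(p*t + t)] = 2*t*(3*p - 5)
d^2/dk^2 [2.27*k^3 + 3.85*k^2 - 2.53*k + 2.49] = 13.62*k + 7.7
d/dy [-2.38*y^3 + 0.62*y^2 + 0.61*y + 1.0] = -7.14*y^2 + 1.24*y + 0.61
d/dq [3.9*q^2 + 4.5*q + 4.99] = 7.8*q + 4.5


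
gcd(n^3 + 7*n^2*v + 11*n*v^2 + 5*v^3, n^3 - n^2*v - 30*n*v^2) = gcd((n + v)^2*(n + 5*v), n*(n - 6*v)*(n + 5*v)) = n + 5*v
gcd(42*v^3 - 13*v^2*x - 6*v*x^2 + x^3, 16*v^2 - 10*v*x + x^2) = -2*v + x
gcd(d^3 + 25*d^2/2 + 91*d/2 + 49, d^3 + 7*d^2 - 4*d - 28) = d^2 + 9*d + 14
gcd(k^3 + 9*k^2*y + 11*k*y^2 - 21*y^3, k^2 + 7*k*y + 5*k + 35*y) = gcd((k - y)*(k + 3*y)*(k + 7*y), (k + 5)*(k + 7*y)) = k + 7*y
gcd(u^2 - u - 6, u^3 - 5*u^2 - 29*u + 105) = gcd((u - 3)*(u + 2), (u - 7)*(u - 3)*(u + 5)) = u - 3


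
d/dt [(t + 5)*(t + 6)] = 2*t + 11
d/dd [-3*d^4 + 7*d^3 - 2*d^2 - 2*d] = -12*d^3 + 21*d^2 - 4*d - 2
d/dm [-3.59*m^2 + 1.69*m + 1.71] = 1.69 - 7.18*m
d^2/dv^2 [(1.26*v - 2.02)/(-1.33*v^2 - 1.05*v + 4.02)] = (-(1.26*v - 2.02)*(2.66*v + 1.05)*(5.32*v + 2.1) + (10.0548*v - 2.7272)*(1.33*v^2 + 1.05*v - 4.02))/(1.33*v^2 + 1.05*v - 4.02)^3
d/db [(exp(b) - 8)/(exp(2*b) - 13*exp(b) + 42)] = (-(exp(b) - 8)*(2*exp(b) - 13) + exp(2*b) - 13*exp(b) + 42)*exp(b)/(exp(2*b) - 13*exp(b) + 42)^2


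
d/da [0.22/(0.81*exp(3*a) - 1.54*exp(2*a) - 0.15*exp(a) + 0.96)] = (-0.5346*exp(2*a) + 0.6776*exp(a) + 0.033)*exp(a)/(0.81*exp(3*a) - 1.54*exp(2*a) - 0.15*exp(a) + 0.96)^2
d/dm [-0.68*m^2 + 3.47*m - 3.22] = 3.47 - 1.36*m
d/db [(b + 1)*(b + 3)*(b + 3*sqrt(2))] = 3*b^2 + 8*b + 6*sqrt(2)*b + 3 + 12*sqrt(2)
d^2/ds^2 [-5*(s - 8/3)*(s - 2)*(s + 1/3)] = 130/3 - 30*s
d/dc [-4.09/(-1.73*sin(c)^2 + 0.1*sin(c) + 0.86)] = (0.409 - 14.1514*sin(c))*cos(c)/(-1.73*sin(c)^2 + 0.1*sin(c) + 0.86)^2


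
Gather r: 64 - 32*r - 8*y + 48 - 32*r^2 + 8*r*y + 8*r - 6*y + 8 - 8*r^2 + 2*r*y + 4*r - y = -40*r^2 + r*(10*y - 20) - 15*y + 120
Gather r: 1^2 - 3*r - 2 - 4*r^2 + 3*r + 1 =-4*r^2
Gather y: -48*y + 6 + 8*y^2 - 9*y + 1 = 8*y^2 - 57*y + 7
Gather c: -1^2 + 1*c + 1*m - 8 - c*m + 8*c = c*(9 - m) + m - 9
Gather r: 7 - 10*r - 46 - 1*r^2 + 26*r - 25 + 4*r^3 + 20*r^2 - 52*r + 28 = 4*r^3 + 19*r^2 - 36*r - 36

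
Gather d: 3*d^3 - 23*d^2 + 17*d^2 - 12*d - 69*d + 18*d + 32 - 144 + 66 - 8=3*d^3 - 6*d^2 - 63*d - 54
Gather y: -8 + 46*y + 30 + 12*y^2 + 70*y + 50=12*y^2 + 116*y + 72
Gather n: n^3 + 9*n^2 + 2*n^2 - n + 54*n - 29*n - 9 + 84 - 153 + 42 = n^3 + 11*n^2 + 24*n - 36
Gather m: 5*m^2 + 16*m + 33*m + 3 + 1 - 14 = 5*m^2 + 49*m - 10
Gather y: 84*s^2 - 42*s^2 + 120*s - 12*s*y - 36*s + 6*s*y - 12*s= 42*s^2 - 6*s*y + 72*s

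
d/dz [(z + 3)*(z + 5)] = 2*z + 8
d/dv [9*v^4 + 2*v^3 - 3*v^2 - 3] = 6*v*(6*v^2 + v - 1)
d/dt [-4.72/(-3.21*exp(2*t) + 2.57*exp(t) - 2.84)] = (12.1304 - 30.3024*exp(t))*exp(t)/(3.21*exp(2*t) - 2.57*exp(t) + 2.84)^2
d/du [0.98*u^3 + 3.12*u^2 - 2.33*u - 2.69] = 2.94*u^2 + 6.24*u - 2.33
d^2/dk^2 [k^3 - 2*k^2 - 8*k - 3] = 6*k - 4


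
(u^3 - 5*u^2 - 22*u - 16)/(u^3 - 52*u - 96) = (u + 1)/(u + 6)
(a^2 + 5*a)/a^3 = (a + 5)/a^2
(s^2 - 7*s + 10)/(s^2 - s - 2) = (s - 5)/(s + 1)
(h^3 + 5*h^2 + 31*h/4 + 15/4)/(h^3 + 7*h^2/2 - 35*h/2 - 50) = (h^2 + 5*h/2 + 3/2)/(h^2 + h - 20)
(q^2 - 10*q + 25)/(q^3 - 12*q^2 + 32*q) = (q^2 - 10*q + 25)/(q*(q^2 - 12*q + 32))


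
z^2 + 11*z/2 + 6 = (z + 3/2)*(z + 4)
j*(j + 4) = j^2 + 4*j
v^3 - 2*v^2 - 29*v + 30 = (v - 6)*(v - 1)*(v + 5)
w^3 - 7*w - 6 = (w - 3)*(w + 1)*(w + 2)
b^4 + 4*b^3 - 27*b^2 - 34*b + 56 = (b - 4)*(b - 1)*(b + 2)*(b + 7)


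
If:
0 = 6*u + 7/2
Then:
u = -7/12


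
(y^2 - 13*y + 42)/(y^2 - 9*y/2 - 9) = 2*(y - 7)/(2*y + 3)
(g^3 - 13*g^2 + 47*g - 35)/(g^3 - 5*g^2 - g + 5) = (g - 7)/(g + 1)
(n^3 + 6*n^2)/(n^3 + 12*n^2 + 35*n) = n*(n + 6)/(n^2 + 12*n + 35)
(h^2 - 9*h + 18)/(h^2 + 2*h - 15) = (h - 6)/(h + 5)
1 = 1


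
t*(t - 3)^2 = t^3 - 6*t^2 + 9*t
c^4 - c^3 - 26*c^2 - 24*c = c*(c - 6)*(c + 1)*(c + 4)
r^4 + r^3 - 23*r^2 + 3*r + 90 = (r - 3)^2*(r + 2)*(r + 5)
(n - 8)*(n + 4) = n^2 - 4*n - 32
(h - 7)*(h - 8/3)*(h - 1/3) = h^3 - 10*h^2 + 197*h/9 - 56/9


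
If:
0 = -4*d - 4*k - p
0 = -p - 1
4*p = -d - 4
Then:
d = 0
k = 1/4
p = -1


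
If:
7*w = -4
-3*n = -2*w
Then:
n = -8/21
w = -4/7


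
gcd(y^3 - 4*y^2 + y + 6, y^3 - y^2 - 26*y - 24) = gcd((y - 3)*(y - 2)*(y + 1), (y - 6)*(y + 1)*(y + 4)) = y + 1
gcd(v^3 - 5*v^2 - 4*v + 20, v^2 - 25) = v - 5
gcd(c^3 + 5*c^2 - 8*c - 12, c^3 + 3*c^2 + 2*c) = c + 1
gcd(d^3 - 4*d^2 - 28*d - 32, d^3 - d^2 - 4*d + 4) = d + 2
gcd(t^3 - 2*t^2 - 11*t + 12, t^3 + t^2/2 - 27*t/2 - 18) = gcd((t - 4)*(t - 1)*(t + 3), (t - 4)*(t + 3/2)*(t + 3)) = t^2 - t - 12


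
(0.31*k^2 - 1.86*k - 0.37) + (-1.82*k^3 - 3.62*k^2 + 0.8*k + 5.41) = -1.82*k^3 - 3.31*k^2 - 1.06*k + 5.04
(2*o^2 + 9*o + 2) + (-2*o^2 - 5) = 9*o - 3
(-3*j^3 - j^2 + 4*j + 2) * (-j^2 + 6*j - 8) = 3*j^5 - 17*j^4 + 14*j^3 + 30*j^2 - 20*j - 16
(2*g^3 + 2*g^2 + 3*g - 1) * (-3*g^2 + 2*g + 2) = -6*g^5 - 2*g^4 - g^3 + 13*g^2 + 4*g - 2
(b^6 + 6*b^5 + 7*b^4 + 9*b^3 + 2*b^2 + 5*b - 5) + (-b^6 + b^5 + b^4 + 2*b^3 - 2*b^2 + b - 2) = 7*b^5 + 8*b^4 + 11*b^3 + 6*b - 7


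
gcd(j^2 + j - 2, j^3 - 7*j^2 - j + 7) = j - 1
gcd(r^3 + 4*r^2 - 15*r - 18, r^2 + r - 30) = r + 6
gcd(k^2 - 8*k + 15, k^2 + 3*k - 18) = k - 3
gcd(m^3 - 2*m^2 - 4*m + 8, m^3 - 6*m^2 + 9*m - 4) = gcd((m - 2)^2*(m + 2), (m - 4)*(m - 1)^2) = 1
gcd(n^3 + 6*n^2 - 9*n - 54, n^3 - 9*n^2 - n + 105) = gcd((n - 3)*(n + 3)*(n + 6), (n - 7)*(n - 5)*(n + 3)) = n + 3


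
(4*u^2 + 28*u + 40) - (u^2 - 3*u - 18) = 3*u^2 + 31*u + 58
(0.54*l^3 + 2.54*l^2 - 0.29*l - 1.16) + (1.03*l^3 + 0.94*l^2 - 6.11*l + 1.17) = 1.57*l^3 + 3.48*l^2 - 6.4*l + 0.01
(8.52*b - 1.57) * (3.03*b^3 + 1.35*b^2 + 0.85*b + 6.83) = 25.8156*b^4 + 6.7449*b^3 + 5.1225*b^2 + 56.8571*b - 10.7231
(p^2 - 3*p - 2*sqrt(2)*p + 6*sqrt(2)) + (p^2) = 2*p^2 - 3*p - 2*sqrt(2)*p + 6*sqrt(2)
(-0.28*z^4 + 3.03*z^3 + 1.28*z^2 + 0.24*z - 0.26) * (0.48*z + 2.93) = -0.1344*z^5 + 0.634*z^4 + 9.4923*z^3 + 3.8656*z^2 + 0.5784*z - 0.7618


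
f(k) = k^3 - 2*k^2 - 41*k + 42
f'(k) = 3*k^2 - 4*k - 41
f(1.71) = -28.96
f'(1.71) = -39.07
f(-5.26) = 56.79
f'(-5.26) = 63.04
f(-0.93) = 77.60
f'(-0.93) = -34.69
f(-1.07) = 82.36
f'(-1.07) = -33.29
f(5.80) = -67.97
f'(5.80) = 36.72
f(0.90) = 4.21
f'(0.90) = -42.17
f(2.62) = -61.16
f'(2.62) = -30.89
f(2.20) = -47.23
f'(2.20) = -35.28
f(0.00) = 42.00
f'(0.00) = -41.00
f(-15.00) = -3168.00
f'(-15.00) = 694.00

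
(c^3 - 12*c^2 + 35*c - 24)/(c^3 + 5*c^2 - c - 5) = (c^2 - 11*c + 24)/(c^2 + 6*c + 5)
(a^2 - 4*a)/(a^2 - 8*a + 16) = a/(a - 4)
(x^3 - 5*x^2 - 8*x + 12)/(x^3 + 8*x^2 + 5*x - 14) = (x - 6)/(x + 7)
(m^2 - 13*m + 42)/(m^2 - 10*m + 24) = (m - 7)/(m - 4)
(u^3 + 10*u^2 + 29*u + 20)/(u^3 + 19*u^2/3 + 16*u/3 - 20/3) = 3*(u^2 + 5*u + 4)/(3*u^2 + 4*u - 4)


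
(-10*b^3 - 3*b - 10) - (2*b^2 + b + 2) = -10*b^3 - 2*b^2 - 4*b - 12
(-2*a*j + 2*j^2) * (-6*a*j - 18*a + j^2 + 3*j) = 12*a^2*j^2 + 36*a^2*j - 14*a*j^3 - 42*a*j^2 + 2*j^4 + 6*j^3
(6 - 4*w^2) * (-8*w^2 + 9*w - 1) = 32*w^4 - 36*w^3 - 44*w^2 + 54*w - 6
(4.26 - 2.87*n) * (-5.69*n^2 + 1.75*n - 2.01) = 16.3303*n^3 - 29.2619*n^2 + 13.2237*n - 8.5626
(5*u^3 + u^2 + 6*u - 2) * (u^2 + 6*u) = 5*u^5 + 31*u^4 + 12*u^3 + 34*u^2 - 12*u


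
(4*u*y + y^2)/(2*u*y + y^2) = (4*u + y)/(2*u + y)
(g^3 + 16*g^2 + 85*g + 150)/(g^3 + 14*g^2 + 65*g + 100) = (g + 6)/(g + 4)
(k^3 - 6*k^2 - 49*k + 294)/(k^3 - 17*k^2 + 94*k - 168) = (k + 7)/(k - 4)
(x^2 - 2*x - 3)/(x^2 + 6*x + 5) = (x - 3)/(x + 5)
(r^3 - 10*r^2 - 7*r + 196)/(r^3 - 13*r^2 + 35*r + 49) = (r + 4)/(r + 1)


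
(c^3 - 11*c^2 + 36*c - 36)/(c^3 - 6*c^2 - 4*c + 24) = (c - 3)/(c + 2)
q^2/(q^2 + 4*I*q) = q/(q + 4*I)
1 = 1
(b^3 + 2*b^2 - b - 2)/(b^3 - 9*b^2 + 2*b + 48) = (b^2 - 1)/(b^2 - 11*b + 24)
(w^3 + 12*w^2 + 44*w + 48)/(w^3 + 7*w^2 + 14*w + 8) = (w + 6)/(w + 1)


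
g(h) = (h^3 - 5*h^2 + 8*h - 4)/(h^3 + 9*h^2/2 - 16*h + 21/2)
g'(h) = (-3*h^2 - 9*h + 16)*(h^3 - 5*h^2 + 8*h - 4)/(h^3 + 9*h^2/2 - 16*h + 21/2)^2 + (3*h^2 - 10*h + 8)/(h^3 + 9*h^2/2 - 16*h + 21/2) = 2*(19*h^2 - 58*h + 40)/(4*h^4 + 44*h^3 + 37*h^2 - 462*h + 441)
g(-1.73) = -0.82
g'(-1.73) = 0.34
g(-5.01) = -3.79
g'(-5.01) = 2.41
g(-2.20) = -0.99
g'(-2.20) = 0.41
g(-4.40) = -2.67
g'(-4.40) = 1.41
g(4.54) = 0.18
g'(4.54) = 0.07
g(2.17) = 0.00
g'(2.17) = 0.05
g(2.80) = 0.05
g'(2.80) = 0.08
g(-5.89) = -7.59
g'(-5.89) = 7.73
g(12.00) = 0.50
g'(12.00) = 0.03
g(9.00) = 0.41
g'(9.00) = 0.04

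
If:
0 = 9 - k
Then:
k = 9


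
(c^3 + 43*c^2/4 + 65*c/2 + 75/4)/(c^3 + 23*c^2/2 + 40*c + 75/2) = (4*c + 3)/(2*(2*c + 3))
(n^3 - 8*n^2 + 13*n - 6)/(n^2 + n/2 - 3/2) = 2*(n^2 - 7*n + 6)/(2*n + 3)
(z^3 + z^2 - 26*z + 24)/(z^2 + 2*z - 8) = (z^3 + z^2 - 26*z + 24)/(z^2 + 2*z - 8)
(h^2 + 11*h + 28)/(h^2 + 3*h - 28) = (h + 4)/(h - 4)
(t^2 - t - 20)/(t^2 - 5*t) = (t + 4)/t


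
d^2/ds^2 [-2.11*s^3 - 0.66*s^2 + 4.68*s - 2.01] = -12.66*s - 1.32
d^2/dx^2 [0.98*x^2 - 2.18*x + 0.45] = 1.96000000000000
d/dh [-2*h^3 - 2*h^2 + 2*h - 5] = -6*h^2 - 4*h + 2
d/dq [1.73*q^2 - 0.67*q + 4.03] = 3.46*q - 0.67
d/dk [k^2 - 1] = 2*k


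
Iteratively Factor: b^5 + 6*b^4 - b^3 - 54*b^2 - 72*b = (b + 4)*(b^4 + 2*b^3 - 9*b^2 - 18*b) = (b + 2)*(b + 4)*(b^3 - 9*b) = (b - 3)*(b + 2)*(b + 4)*(b^2 + 3*b) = (b - 3)*(b + 2)*(b + 3)*(b + 4)*(b)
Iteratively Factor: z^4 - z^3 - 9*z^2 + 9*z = (z - 3)*(z^3 + 2*z^2 - 3*z) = (z - 3)*(z - 1)*(z^2 + 3*z) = z*(z - 3)*(z - 1)*(z + 3)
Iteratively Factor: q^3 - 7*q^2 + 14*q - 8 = (q - 4)*(q^2 - 3*q + 2) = (q - 4)*(q - 1)*(q - 2)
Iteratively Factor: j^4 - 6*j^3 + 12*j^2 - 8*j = (j - 2)*(j^3 - 4*j^2 + 4*j) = j*(j - 2)*(j^2 - 4*j + 4) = j*(j - 2)^2*(j - 2)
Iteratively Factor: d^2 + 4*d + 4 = (d + 2)*(d + 2)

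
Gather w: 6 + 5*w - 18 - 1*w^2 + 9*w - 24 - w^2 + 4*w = -2*w^2 + 18*w - 36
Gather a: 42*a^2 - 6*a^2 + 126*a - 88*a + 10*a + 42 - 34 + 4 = 36*a^2 + 48*a + 12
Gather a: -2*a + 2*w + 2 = -2*a + 2*w + 2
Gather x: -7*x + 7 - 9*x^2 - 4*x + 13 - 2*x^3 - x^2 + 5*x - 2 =-2*x^3 - 10*x^2 - 6*x + 18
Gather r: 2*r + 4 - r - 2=r + 2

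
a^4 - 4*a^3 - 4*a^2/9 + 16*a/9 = a*(a - 4)*(a - 2/3)*(a + 2/3)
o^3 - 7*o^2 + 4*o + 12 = (o - 6)*(o - 2)*(o + 1)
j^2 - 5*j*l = j*(j - 5*l)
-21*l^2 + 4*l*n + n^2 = (-3*l + n)*(7*l + n)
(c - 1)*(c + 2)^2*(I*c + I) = I*c^4 + 4*I*c^3 + 3*I*c^2 - 4*I*c - 4*I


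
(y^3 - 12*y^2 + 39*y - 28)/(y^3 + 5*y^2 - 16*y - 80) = (y^2 - 8*y + 7)/(y^2 + 9*y + 20)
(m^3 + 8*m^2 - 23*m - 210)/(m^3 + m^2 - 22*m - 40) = (m^2 + 13*m + 42)/(m^2 + 6*m + 8)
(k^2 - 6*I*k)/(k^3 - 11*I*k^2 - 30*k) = 1/(k - 5*I)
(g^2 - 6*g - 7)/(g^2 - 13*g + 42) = (g + 1)/(g - 6)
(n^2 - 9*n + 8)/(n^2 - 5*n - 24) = (n - 1)/(n + 3)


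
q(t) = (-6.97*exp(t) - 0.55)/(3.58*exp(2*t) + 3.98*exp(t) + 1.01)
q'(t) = (-6.97*exp(t) - 0.55)*(-7.16*exp(2*t) - 3.98*exp(t))/(3.58*exp(2*t) + 3.98*exp(t) + 1.01)^2 - 6.97*exp(t)/(3.58*exp(2*t) + 3.98*exp(t) + 1.01) = (24.9526*exp(2*t) + 3.938*exp(t) - 4.8507)*exp(t)/(12.8164*exp(4*t) + 28.4968*exp(3*t) + 23.072*exp(2*t) + 8.0396*exp(t) + 1.0201)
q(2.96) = -0.10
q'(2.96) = 0.09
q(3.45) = -0.06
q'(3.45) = 0.06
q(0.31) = -0.77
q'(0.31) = 0.37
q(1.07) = -0.48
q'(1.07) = 0.34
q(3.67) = -0.05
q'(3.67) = 0.05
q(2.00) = -0.23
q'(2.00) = 0.20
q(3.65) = -0.05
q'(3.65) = 0.05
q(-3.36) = -0.69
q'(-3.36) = -0.12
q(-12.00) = -0.54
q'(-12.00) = 0.00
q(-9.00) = -0.55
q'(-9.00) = 0.00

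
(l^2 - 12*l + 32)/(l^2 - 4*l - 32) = (l - 4)/(l + 4)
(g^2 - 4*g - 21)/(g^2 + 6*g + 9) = (g - 7)/(g + 3)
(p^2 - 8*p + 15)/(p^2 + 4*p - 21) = (p - 5)/(p + 7)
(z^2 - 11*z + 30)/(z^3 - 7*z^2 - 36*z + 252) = (z - 5)/(z^2 - z - 42)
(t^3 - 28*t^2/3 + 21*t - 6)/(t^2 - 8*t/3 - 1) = (3*t^2 - 19*t + 6)/(3*t + 1)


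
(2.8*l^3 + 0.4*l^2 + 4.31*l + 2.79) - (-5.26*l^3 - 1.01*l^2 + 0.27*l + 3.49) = 8.06*l^3 + 1.41*l^2 + 4.04*l - 0.7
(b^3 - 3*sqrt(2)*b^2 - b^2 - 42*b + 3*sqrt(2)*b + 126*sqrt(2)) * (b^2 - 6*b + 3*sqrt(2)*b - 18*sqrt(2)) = b^5 - 7*b^4 - 54*b^3 + 378*b^2 + 648*b - 4536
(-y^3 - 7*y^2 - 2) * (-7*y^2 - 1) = 7*y^5 + 49*y^4 + y^3 + 21*y^2 + 2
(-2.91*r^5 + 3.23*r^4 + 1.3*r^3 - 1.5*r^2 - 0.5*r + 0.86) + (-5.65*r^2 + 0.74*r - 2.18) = -2.91*r^5 + 3.23*r^4 + 1.3*r^3 - 7.15*r^2 + 0.24*r - 1.32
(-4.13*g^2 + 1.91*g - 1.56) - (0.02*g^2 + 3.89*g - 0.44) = -4.15*g^2 - 1.98*g - 1.12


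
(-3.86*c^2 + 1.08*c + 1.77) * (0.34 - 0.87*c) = 3.3582*c^3 - 2.252*c^2 - 1.1727*c + 0.6018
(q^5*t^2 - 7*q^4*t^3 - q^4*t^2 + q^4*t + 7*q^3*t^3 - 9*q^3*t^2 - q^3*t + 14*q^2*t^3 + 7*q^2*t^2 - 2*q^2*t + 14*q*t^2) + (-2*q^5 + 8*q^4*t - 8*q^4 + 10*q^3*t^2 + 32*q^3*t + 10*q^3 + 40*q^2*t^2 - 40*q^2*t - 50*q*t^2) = q^5*t^2 - 2*q^5 - 7*q^4*t^3 - q^4*t^2 + 9*q^4*t - 8*q^4 + 7*q^3*t^3 + q^3*t^2 + 31*q^3*t + 10*q^3 + 14*q^2*t^3 + 47*q^2*t^2 - 42*q^2*t - 36*q*t^2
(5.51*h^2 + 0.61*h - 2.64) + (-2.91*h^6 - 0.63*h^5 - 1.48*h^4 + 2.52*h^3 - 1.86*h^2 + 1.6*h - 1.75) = -2.91*h^6 - 0.63*h^5 - 1.48*h^4 + 2.52*h^3 + 3.65*h^2 + 2.21*h - 4.39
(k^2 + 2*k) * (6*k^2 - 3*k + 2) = 6*k^4 + 9*k^3 - 4*k^2 + 4*k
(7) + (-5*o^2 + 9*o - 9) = -5*o^2 + 9*o - 2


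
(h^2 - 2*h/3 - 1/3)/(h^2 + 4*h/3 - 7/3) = (3*h + 1)/(3*h + 7)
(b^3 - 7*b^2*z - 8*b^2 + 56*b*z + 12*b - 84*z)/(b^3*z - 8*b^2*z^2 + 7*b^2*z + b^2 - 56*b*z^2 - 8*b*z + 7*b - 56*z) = (b^3 - 7*b^2*z - 8*b^2 + 56*b*z + 12*b - 84*z)/(b^3*z - 8*b^2*z^2 + 7*b^2*z + b^2 - 56*b*z^2 - 8*b*z + 7*b - 56*z)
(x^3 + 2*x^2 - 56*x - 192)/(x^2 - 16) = (x^2 - 2*x - 48)/(x - 4)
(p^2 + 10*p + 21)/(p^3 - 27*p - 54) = (p + 7)/(p^2 - 3*p - 18)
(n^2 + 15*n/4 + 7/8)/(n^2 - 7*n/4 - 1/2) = (n + 7/2)/(n - 2)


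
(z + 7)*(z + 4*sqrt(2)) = z^2 + 4*sqrt(2)*z + 7*z + 28*sqrt(2)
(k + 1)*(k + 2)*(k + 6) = k^3 + 9*k^2 + 20*k + 12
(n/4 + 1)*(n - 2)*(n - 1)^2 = n^4/4 - 11*n^2/4 + 9*n/2 - 2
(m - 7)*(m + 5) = m^2 - 2*m - 35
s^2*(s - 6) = s^3 - 6*s^2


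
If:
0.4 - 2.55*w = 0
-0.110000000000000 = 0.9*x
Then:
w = 0.16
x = -0.12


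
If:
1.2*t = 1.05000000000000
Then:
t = 0.88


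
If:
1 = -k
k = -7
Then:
No Solution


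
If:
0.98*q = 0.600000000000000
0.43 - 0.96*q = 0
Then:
No Solution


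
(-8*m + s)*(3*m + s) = -24*m^2 - 5*m*s + s^2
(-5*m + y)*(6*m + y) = -30*m^2 + m*y + y^2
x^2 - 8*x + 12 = (x - 6)*(x - 2)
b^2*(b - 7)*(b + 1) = b^4 - 6*b^3 - 7*b^2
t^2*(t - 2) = t^3 - 2*t^2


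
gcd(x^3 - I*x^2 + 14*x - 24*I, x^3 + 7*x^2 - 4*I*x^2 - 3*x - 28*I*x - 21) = x - 3*I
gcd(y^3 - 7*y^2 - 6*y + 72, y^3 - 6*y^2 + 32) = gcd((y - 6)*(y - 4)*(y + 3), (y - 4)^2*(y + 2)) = y - 4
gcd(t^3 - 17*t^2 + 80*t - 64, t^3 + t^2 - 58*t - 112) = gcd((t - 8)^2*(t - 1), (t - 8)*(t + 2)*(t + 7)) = t - 8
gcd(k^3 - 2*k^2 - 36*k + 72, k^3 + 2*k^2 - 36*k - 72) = k^2 - 36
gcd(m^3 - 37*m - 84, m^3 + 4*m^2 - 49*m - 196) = m^2 - 3*m - 28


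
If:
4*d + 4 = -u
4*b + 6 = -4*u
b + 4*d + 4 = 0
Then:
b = -3/4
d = -13/16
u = -3/4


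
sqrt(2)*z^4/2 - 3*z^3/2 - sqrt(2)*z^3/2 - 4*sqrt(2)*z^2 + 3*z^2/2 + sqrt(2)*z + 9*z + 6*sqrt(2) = (z - 3)*(z + 2)*(z - 2*sqrt(2))*(sqrt(2)*z/2 + 1/2)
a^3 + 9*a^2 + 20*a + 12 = (a + 1)*(a + 2)*(a + 6)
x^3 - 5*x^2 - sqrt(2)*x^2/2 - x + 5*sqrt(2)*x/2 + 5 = (x - 5)*(x - sqrt(2))*(x + sqrt(2)/2)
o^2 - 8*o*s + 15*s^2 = (o - 5*s)*(o - 3*s)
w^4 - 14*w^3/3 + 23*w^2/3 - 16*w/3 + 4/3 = (w - 2)*(w - 1)^2*(w - 2/3)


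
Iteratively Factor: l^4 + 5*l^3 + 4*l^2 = (l)*(l^3 + 5*l^2 + 4*l) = l*(l + 4)*(l^2 + l) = l^2*(l + 4)*(l + 1)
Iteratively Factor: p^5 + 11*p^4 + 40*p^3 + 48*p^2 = (p + 3)*(p^4 + 8*p^3 + 16*p^2) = p*(p + 3)*(p^3 + 8*p^2 + 16*p) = p*(p + 3)*(p + 4)*(p^2 + 4*p) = p^2*(p + 3)*(p + 4)*(p + 4)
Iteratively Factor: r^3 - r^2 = (r)*(r^2 - r) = r*(r - 1)*(r)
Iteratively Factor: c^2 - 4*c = (c)*(c - 4)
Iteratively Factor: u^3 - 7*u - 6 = (u - 3)*(u^2 + 3*u + 2) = (u - 3)*(u + 2)*(u + 1)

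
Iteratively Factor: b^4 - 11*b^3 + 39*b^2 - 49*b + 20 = (b - 1)*(b^3 - 10*b^2 + 29*b - 20) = (b - 5)*(b - 1)*(b^2 - 5*b + 4) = (b - 5)*(b - 1)^2*(b - 4)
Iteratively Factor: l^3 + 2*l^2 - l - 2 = (l + 1)*(l^2 + l - 2) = (l - 1)*(l + 1)*(l + 2)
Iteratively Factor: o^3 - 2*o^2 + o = (o - 1)*(o^2 - o) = (o - 1)^2*(o)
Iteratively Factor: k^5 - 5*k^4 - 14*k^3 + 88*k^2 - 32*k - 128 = (k + 4)*(k^4 - 9*k^3 + 22*k^2 - 32) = (k - 4)*(k + 4)*(k^3 - 5*k^2 + 2*k + 8) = (k - 4)*(k + 1)*(k + 4)*(k^2 - 6*k + 8) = (k - 4)*(k - 2)*(k + 1)*(k + 4)*(k - 4)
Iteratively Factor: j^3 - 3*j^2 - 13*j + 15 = (j - 5)*(j^2 + 2*j - 3) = (j - 5)*(j - 1)*(j + 3)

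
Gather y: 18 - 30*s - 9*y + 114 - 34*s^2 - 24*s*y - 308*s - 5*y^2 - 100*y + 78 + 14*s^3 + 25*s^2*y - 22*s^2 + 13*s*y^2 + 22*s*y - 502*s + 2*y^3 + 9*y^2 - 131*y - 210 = 14*s^3 - 56*s^2 - 840*s + 2*y^3 + y^2*(13*s + 4) + y*(25*s^2 - 2*s - 240)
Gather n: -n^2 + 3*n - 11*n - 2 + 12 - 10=-n^2 - 8*n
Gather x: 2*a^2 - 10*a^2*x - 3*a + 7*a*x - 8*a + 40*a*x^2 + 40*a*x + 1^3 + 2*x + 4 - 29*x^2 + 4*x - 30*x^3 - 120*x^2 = 2*a^2 - 11*a - 30*x^3 + x^2*(40*a - 149) + x*(-10*a^2 + 47*a + 6) + 5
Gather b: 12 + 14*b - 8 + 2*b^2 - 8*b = 2*b^2 + 6*b + 4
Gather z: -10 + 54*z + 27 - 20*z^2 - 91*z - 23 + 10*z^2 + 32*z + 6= -10*z^2 - 5*z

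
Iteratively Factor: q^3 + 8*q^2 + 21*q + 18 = (q + 2)*(q^2 + 6*q + 9) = (q + 2)*(q + 3)*(q + 3)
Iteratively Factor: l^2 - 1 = (l + 1)*(l - 1)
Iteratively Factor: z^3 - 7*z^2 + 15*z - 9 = (z - 1)*(z^2 - 6*z + 9) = (z - 3)*(z - 1)*(z - 3)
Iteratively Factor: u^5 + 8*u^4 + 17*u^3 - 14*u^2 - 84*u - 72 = (u + 3)*(u^4 + 5*u^3 + 2*u^2 - 20*u - 24) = (u - 2)*(u + 3)*(u^3 + 7*u^2 + 16*u + 12) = (u - 2)*(u + 3)^2*(u^2 + 4*u + 4) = (u - 2)*(u + 2)*(u + 3)^2*(u + 2)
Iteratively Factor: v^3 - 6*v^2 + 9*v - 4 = (v - 1)*(v^2 - 5*v + 4) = (v - 1)^2*(v - 4)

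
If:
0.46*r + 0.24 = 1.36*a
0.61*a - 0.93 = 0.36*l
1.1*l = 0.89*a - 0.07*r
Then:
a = 2.44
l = 1.55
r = 6.68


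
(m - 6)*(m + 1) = m^2 - 5*m - 6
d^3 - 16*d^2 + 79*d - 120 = (d - 8)*(d - 5)*(d - 3)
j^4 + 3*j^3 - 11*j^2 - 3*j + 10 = (j - 2)*(j - 1)*(j + 1)*(j + 5)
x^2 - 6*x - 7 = (x - 7)*(x + 1)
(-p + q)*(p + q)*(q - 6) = -p^2*q + 6*p^2 + q^3 - 6*q^2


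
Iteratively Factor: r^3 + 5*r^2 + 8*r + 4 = (r + 2)*(r^2 + 3*r + 2) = (r + 2)^2*(r + 1)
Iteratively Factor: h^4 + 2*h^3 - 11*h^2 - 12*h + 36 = (h - 2)*(h^3 + 4*h^2 - 3*h - 18) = (h - 2)*(h + 3)*(h^2 + h - 6) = (h - 2)*(h + 3)^2*(h - 2)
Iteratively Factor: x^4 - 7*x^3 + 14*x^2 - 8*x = (x - 2)*(x^3 - 5*x^2 + 4*x) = x*(x - 2)*(x^2 - 5*x + 4) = x*(x - 4)*(x - 2)*(x - 1)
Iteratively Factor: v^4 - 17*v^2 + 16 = (v - 4)*(v^3 + 4*v^2 - v - 4) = (v - 4)*(v - 1)*(v^2 + 5*v + 4) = (v - 4)*(v - 1)*(v + 4)*(v + 1)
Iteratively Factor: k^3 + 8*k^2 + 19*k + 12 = (k + 4)*(k^2 + 4*k + 3) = (k + 1)*(k + 4)*(k + 3)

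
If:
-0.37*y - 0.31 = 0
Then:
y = -0.84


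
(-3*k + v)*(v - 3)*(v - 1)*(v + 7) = -3*k*v^3 - 9*k*v^2 + 75*k*v - 63*k + v^4 + 3*v^3 - 25*v^2 + 21*v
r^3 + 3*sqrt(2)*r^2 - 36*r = r*(r - 3*sqrt(2))*(r + 6*sqrt(2))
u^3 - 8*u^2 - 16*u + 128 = (u - 8)*(u - 4)*(u + 4)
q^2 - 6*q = q*(q - 6)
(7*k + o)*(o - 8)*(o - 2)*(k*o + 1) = 7*k^2*o^3 - 70*k^2*o^2 + 112*k^2*o + k*o^4 - 10*k*o^3 + 23*k*o^2 - 70*k*o + 112*k + o^3 - 10*o^2 + 16*o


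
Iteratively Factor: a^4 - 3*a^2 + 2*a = (a - 1)*(a^3 + a^2 - 2*a) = (a - 1)*(a + 2)*(a^2 - a) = a*(a - 1)*(a + 2)*(a - 1)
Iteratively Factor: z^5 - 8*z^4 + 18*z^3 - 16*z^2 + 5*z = (z - 5)*(z^4 - 3*z^3 + 3*z^2 - z) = (z - 5)*(z - 1)*(z^3 - 2*z^2 + z) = (z - 5)*(z - 1)^2*(z^2 - z) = z*(z - 5)*(z - 1)^2*(z - 1)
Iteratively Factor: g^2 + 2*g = (g + 2)*(g)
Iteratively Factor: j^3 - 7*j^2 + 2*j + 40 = (j + 2)*(j^2 - 9*j + 20) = (j - 5)*(j + 2)*(j - 4)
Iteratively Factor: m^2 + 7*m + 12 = (m + 3)*(m + 4)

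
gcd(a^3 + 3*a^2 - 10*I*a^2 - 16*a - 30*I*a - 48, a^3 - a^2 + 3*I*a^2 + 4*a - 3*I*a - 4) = 1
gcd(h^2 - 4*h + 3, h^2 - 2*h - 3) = h - 3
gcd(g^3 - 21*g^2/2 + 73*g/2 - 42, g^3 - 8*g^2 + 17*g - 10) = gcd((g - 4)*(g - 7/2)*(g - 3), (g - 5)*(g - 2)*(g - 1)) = 1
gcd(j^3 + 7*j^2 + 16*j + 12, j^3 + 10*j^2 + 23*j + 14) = j + 2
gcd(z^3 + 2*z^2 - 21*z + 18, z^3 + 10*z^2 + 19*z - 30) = z^2 + 5*z - 6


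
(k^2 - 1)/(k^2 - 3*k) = (k^2 - 1)/(k*(k - 3))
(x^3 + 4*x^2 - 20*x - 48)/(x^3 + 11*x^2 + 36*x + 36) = (x - 4)/(x + 3)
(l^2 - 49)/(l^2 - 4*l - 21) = (l + 7)/(l + 3)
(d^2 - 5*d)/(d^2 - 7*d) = (d - 5)/(d - 7)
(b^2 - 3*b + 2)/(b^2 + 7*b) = (b^2 - 3*b + 2)/(b*(b + 7))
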